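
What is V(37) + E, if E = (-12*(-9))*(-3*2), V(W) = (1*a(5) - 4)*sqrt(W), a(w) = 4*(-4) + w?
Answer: -648 - 15*sqrt(37) ≈ -739.24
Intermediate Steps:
a(w) = -16 + w
V(W) = -15*sqrt(W) (V(W) = (1*(-16 + 5) - 4)*sqrt(W) = (1*(-11) - 4)*sqrt(W) = (-11 - 4)*sqrt(W) = -15*sqrt(W))
E = -648 (E = 108*(-6) = -648)
V(37) + E = -15*sqrt(37) - 648 = -648 - 15*sqrt(37)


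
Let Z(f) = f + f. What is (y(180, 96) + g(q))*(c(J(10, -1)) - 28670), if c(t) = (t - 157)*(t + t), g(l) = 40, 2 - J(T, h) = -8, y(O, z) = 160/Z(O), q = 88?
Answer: -11506040/9 ≈ -1.2784e+6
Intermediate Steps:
Z(f) = 2*f
y(O, z) = 80/O (y(O, z) = 160/((2*O)) = 160*(1/(2*O)) = 80/O)
J(T, h) = 10 (J(T, h) = 2 - 1*(-8) = 2 + 8 = 10)
c(t) = 2*t*(-157 + t) (c(t) = (-157 + t)*(2*t) = 2*t*(-157 + t))
(y(180, 96) + g(q))*(c(J(10, -1)) - 28670) = (80/180 + 40)*(2*10*(-157 + 10) - 28670) = (80*(1/180) + 40)*(2*10*(-147) - 28670) = (4/9 + 40)*(-2940 - 28670) = (364/9)*(-31610) = -11506040/9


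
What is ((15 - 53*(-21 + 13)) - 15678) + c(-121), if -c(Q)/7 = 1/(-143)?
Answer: -2179170/143 ≈ -15239.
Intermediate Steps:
c(Q) = 7/143 (c(Q) = -7/(-143) = -7*(-1/143) = 7/143)
((15 - 53*(-21 + 13)) - 15678) + c(-121) = ((15 - 53*(-21 + 13)) - 15678) + 7/143 = ((15 - 53*(-8)) - 15678) + 7/143 = ((15 + 424) - 15678) + 7/143 = (439 - 15678) + 7/143 = -15239 + 7/143 = -2179170/143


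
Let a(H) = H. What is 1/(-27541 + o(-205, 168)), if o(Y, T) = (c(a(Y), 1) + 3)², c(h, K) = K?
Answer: -1/27525 ≈ -3.6331e-5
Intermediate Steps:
o(Y, T) = 16 (o(Y, T) = (1 + 3)² = 4² = 16)
1/(-27541 + o(-205, 168)) = 1/(-27541 + 16) = 1/(-27525) = -1/27525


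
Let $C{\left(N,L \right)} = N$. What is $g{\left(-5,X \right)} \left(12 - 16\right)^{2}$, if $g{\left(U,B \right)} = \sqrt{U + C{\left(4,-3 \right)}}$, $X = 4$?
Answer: $16 i \approx 16.0 i$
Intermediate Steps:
$g{\left(U,B \right)} = \sqrt{4 + U}$ ($g{\left(U,B \right)} = \sqrt{U + 4} = \sqrt{4 + U}$)
$g{\left(-5,X \right)} \left(12 - 16\right)^{2} = \sqrt{4 - 5} \left(12 - 16\right)^{2} = \sqrt{-1} \left(-4\right)^{2} = i 16 = 16 i$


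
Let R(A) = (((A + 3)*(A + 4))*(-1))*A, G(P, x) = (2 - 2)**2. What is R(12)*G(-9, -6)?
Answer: 0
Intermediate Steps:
G(P, x) = 0 (G(P, x) = 0**2 = 0)
R(A) = -A*(3 + A)*(4 + A) (R(A) = (((3 + A)*(4 + A))*(-1))*A = (-(3 + A)*(4 + A))*A = -A*(3 + A)*(4 + A))
R(12)*G(-9, -6) = -1*12*(12 + 12**2 + 7*12)*0 = -1*12*(12 + 144 + 84)*0 = -1*12*240*0 = -2880*0 = 0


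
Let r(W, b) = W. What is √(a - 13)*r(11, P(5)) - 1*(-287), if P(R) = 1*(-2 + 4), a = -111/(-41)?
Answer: 287 + 11*I*√17302/41 ≈ 287.0 + 35.29*I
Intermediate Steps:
a = 111/41 (a = -111*(-1/41) = 111/41 ≈ 2.7073)
P(R) = 2 (P(R) = 1*2 = 2)
√(a - 13)*r(11, P(5)) - 1*(-287) = √(111/41 - 13)*11 - 1*(-287) = √(-422/41)*11 + 287 = (I*√17302/41)*11 + 287 = 11*I*√17302/41 + 287 = 287 + 11*I*√17302/41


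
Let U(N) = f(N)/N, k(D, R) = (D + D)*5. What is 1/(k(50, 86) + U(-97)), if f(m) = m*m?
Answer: 1/403 ≈ 0.0024814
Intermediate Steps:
k(D, R) = 10*D (k(D, R) = (2*D)*5 = 10*D)
f(m) = m²
U(N) = N (U(N) = N²/N = N)
1/(k(50, 86) + U(-97)) = 1/(10*50 - 97) = 1/(500 - 97) = 1/403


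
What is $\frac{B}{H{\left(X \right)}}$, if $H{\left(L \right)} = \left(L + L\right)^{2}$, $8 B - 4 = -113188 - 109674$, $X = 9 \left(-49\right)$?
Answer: $- \frac{4127}{115248} \approx -0.03581$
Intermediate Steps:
$X = -441$
$B = - \frac{111429}{4}$ ($B = \frac{1}{2} + \frac{-113188 - 109674}{8} = \frac{1}{2} + \frac{1}{8} \left(-222862\right) = \frac{1}{2} - \frac{111431}{4} = - \frac{111429}{4} \approx -27857.0$)
$H{\left(L \right)} = 4 L^{2}$ ($H{\left(L \right)} = \left(2 L\right)^{2} = 4 L^{2}$)
$\frac{B}{H{\left(X \right)}} = - \frac{111429}{4 \cdot 4 \left(-441\right)^{2}} = - \frac{111429}{4 \cdot 4 \cdot 194481} = - \frac{111429}{4 \cdot 777924} = \left(- \frac{111429}{4}\right) \frac{1}{777924} = - \frac{4127}{115248}$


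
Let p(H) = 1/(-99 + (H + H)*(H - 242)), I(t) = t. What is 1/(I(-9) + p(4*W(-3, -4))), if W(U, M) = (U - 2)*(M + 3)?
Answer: -8979/80812 ≈ -0.11111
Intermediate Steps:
W(U, M) = (-2 + U)*(3 + M)
p(H) = 1/(-99 + 2*H*(-242 + H)) (p(H) = 1/(-99 + (2*H)*(-242 + H)) = 1/(-99 + 2*H*(-242 + H)))
1/(I(-9) + p(4*W(-3, -4))) = 1/(-9 + 1/(-99 - 1936*(-6 - 2*(-4) + 3*(-3) - 4*(-3)) + 2*(4*(-6 - 2*(-4) + 3*(-3) - 4*(-3)))**2)) = 1/(-9 + 1/(-99 - 1936*(-6 + 8 - 9 + 12) + 2*(4*(-6 + 8 - 9 + 12))**2)) = 1/(-9 + 1/(-99 - 1936*5 + 2*(4*5)**2)) = 1/(-9 + 1/(-99 - 484*20 + 2*20**2)) = 1/(-9 + 1/(-99 - 9680 + 2*400)) = 1/(-9 + 1/(-99 - 9680 + 800)) = 1/(-9 + 1/(-8979)) = 1/(-9 - 1/8979) = 1/(-80812/8979) = -8979/80812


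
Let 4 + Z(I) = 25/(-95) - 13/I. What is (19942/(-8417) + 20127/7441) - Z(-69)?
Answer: 1003136221/227449047 ≈ 4.4104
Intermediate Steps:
Z(I) = -81/19 - 13/I (Z(I) = -4 + (25/(-95) - 13/I) = -4 + (25*(-1/95) - 13/I) = -4 + (-5/19 - 13/I) = -81/19 - 13/I)
(19942/(-8417) + 20127/7441) - Z(-69) = (19942/(-8417) + 20127/7441) - (-81/19 - 13/(-69)) = (19942*(-1/8417) + 20127*(1/7441)) - (-81/19 - 13*(-1/69)) = (-19942/8417 + 20127/7441) - (-81/19 + 13/69) = 21020537/62630897 - 1*(-5342/1311) = 21020537/62630897 + 5342/1311 = 1003136221/227449047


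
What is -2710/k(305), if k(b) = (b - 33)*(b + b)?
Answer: -271/16592 ≈ -0.016333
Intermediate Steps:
k(b) = 2*b*(-33 + b) (k(b) = (-33 + b)*(2*b) = 2*b*(-33 + b))
-2710/k(305) = -2710*1/(610*(-33 + 305)) = -2710/(2*305*272) = -2710/165920 = -2710*1/165920 = -271/16592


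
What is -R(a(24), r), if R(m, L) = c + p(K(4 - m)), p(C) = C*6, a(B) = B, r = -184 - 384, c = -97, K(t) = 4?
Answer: 73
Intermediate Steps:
r = -568
p(C) = 6*C
R(m, L) = -73 (R(m, L) = -97 + 6*4 = -97 + 24 = -73)
-R(a(24), r) = -1*(-73) = 73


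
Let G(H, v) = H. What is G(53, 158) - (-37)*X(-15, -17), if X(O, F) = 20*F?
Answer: -12527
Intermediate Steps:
G(53, 158) - (-37)*X(-15, -17) = 53 - (-37)*20*(-17) = 53 - (-37)*(-340) = 53 - 1*12580 = 53 - 12580 = -12527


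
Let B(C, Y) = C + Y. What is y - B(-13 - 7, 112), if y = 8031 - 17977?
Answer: -10038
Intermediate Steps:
y = -9946
y - B(-13 - 7, 112) = -9946 - ((-13 - 7) + 112) = -9946 - (-20 + 112) = -9946 - 1*92 = -9946 - 92 = -10038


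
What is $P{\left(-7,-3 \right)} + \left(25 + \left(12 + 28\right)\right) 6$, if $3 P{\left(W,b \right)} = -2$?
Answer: $\frac{1168}{3} \approx 389.33$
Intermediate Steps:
$P{\left(W,b \right)} = - \frac{2}{3}$ ($P{\left(W,b \right)} = \frac{1}{3} \left(-2\right) = - \frac{2}{3}$)
$P{\left(-7,-3 \right)} + \left(25 + \left(12 + 28\right)\right) 6 = - \frac{2}{3} + \left(25 + \left(12 + 28\right)\right) 6 = - \frac{2}{3} + \left(25 + 40\right) 6 = - \frac{2}{3} + 65 \cdot 6 = - \frac{2}{3} + 390 = \frac{1168}{3}$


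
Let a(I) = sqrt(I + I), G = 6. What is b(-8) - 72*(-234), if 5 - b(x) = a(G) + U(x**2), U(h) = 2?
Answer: 16851 - 2*sqrt(3) ≈ 16848.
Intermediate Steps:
a(I) = sqrt(2)*sqrt(I) (a(I) = sqrt(2*I) = sqrt(2)*sqrt(I))
b(x) = 3 - 2*sqrt(3) (b(x) = 5 - (sqrt(2)*sqrt(6) + 2) = 5 - (2*sqrt(3) + 2) = 5 - (2 + 2*sqrt(3)) = 5 + (-2 - 2*sqrt(3)) = 3 - 2*sqrt(3))
b(-8) - 72*(-234) = (3 - 2*sqrt(3)) - 72*(-234) = (3 - 2*sqrt(3)) + 16848 = 16851 - 2*sqrt(3)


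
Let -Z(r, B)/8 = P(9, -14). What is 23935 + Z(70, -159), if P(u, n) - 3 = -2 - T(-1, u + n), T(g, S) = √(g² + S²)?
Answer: 23927 + 8*√26 ≈ 23968.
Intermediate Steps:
T(g, S) = √(S² + g²)
P(u, n) = 1 - √(1 + (n + u)²) (P(u, n) = 3 + (-2 - √((u + n)² + (-1)²)) = 3 + (-2 - √((n + u)² + 1)) = 3 + (-2 - √(1 + (n + u)²)) = 1 - √(1 + (n + u)²))
Z(r, B) = -8 + 8*√26 (Z(r, B) = -8*(1 - √(1 + (-14 + 9)²)) = -8*(1 - √(1 + (-5)²)) = -8*(1 - √(1 + 25)) = -8*(1 - √26) = -8 + 8*√26)
23935 + Z(70, -159) = 23935 + (-8 + 8*√26) = 23927 + 8*√26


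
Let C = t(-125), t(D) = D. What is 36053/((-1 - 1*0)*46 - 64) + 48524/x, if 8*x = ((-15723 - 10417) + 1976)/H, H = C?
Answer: 159516261/94930 ≈ 1680.4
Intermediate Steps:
C = -125
H = -125
x = 6041/250 (x = (((-15723 - 10417) + 1976)/(-125))/8 = ((-26140 + 1976)*(-1/125))/8 = (-24164*(-1/125))/8 = (⅛)*(24164/125) = 6041/250 ≈ 24.164)
36053/((-1 - 1*0)*46 - 64) + 48524/x = 36053/((-1 - 1*0)*46 - 64) + 48524/(6041/250) = 36053/((-1 + 0)*46 - 64) + 48524*(250/6041) = 36053/(-1*46 - 64) + 1733000/863 = 36053/(-46 - 64) + 1733000/863 = 36053/(-110) + 1733000/863 = 36053*(-1/110) + 1733000/863 = -36053/110 + 1733000/863 = 159516261/94930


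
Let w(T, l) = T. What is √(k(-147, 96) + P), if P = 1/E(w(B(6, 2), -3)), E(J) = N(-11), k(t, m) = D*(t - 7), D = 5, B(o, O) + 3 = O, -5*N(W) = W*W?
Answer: 5*I*√3727/11 ≈ 27.75*I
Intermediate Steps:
N(W) = -W²/5 (N(W) = -W*W/5 = -W²/5)
B(o, O) = -3 + O
k(t, m) = -35 + 5*t (k(t, m) = 5*(t - 7) = 5*(-7 + t) = -35 + 5*t)
E(J) = -121/5 (E(J) = -⅕*(-11)² = -⅕*121 = -121/5)
P = -5/121 (P = 1/(-121/5) = -5/121 ≈ -0.041322)
√(k(-147, 96) + P) = √((-35 + 5*(-147)) - 5/121) = √((-35 - 735) - 5/121) = √(-770 - 5/121) = √(-93175/121) = 5*I*√3727/11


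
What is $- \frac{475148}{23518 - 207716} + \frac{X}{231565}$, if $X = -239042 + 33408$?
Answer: $\frac{36075137544}{21326904935} \approx 1.6915$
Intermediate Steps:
$X = -205634$
$- \frac{475148}{23518 - 207716} + \frac{X}{231565} = - \frac{475148}{23518 - 207716} - \frac{205634}{231565} = - \frac{475148}{-184198} - \frac{205634}{231565} = \left(-475148\right) \left(- \frac{1}{184198}\right) - \frac{205634}{231565} = \frac{237574}{92099} - \frac{205634}{231565} = \frac{36075137544}{21326904935}$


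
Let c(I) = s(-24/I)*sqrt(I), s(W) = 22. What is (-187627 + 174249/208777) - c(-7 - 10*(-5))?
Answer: -39172027930/208777 - 22*sqrt(43) ≈ -1.8777e+5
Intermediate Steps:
c(I) = 22*sqrt(I)
(-187627 + 174249/208777) - c(-7 - 10*(-5)) = (-187627 + 174249/208777) - 22*sqrt(-7 - 10*(-5)) = (-187627 + 174249*(1/208777)) - 22*sqrt(-7 + 50) = (-187627 + 174249/208777) - 22*sqrt(43) = -39172027930/208777 - 22*sqrt(43)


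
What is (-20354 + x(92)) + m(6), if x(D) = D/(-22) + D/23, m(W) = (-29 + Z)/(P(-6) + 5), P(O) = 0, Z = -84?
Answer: -1120723/55 ≈ -20377.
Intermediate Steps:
m(W) = -113/5 (m(W) = (-29 - 84)/(0 + 5) = -113/5)
x(D) = -D/506 (x(D) = D*(-1/22) + D*(1/23) = -D/22 + D/23 = -D/506)
(-20354 + x(92)) + m(6) = (-20354 - 1/506*92) - 113/5 = (-20354 - 2/11) - 113/5 = -223896/11 - 113/5 = -1120723/55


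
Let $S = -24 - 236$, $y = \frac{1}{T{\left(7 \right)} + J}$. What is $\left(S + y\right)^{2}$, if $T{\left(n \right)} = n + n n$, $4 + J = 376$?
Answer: $\frac{12383015841}{183184} \approx 67599.0$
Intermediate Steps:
$J = 372$ ($J = -4 + 376 = 372$)
$T{\left(n \right)} = n + n^{2}$
$y = \frac{1}{428}$ ($y = \frac{1}{7 \left(1 + 7\right) + 372} = \frac{1}{7 \cdot 8 + 372} = \frac{1}{56 + 372} = \frac{1}{428} \approx 0.0023364$)
$S = -260$ ($S = -24 - 236 = -260$)
$\left(S + y\right)^{2} = \left(-260 + \frac{1}{428}\right)^{2} = \left(- \frac{111279}{428}\right)^{2} = \frac{12383015841}{183184}$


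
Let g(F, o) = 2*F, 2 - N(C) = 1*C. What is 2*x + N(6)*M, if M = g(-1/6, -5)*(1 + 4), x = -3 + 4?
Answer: 26/3 ≈ 8.6667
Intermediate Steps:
N(C) = 2 - C
x = 1
M = -5/3 (M = (2*(-1/6))*(1 + 4) = (2*(-1*⅙))*5 = (2*(-⅙))*5 = -⅓*5 = -5/3 ≈ -1.6667)
2*x + N(6)*M = 2*1 + (2 - 1*6)*(-5/3) = 2 + (2 - 6)*(-5/3) = 2 - 4*(-5/3) = 2 + 20/3 = 26/3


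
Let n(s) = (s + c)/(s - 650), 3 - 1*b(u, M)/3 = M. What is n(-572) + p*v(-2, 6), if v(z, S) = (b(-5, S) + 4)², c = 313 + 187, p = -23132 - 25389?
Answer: -741158239/611 ≈ -1.2130e+6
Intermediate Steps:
b(u, M) = 9 - 3*M
p = -48521
c = 500
v(z, S) = (13 - 3*S)² (v(z, S) = ((9 - 3*S) + 4)² = (13 - 3*S)²)
n(s) = (500 + s)/(-650 + s) (n(s) = (s + 500)/(s - 650) = (500 + s)/(-650 + s))
n(-572) + p*v(-2, 6) = (500 - 572)/(-650 - 572) - 48521*(-13 + 3*6)² = -72/(-1222) - 48521*(-13 + 18)² = -1/1222*(-72) - 48521*5² = 36/611 - 48521*25 = 36/611 - 1213025 = -741158239/611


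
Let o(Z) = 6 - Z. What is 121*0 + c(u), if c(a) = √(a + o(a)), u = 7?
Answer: √6 ≈ 2.4495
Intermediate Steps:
c(a) = √6 (c(a) = √(a + (6 - a)) = √6)
121*0 + c(u) = 121*0 + √6 = 0 + √6 = √6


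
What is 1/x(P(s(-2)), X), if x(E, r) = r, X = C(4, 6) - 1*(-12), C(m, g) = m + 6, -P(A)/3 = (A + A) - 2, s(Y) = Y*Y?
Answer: 1/22 ≈ 0.045455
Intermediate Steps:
s(Y) = Y²
P(A) = 6 - 6*A (P(A) = -3*((A + A) - 2) = -3*(2*A - 2) = -3*(-2 + 2*A) = 6 - 6*A)
C(m, g) = 6 + m
X = 22 (X = (6 + 4) - 1*(-12) = 10 + 12 = 22)
1/x(P(s(-2)), X) = 1/22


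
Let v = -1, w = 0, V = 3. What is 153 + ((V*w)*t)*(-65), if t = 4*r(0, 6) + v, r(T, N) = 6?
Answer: 153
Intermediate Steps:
t = 23 (t = 4*6 - 1 = 24 - 1 = 23)
153 + ((V*w)*t)*(-65) = 153 + ((3*0)*23)*(-65) = 153 + (0*23)*(-65) = 153 + 0*(-65) = 153 + 0 = 153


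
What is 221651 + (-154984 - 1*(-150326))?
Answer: 216993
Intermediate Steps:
221651 + (-154984 - 1*(-150326)) = 221651 + (-154984 + 150326) = 221651 - 4658 = 216993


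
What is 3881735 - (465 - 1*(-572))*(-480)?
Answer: 4379495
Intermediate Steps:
3881735 - (465 - 1*(-572))*(-480) = 3881735 - (465 + 572)*(-480) = 3881735 - 1037*(-480) = 3881735 - 1*(-497760) = 3881735 + 497760 = 4379495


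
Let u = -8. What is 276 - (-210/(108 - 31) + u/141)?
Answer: 432394/1551 ≈ 278.78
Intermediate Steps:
276 - (-210/(108 - 31) + u/141) = 276 - (-210/(108 - 31) - 8/141) = 276 - (-210/77 - 8*1/141) = 276 - (-210*1/77 - 8/141) = 276 - (-30/11 - 8/141) = 276 - 1*(-4318/1551) = 276 + 4318/1551 = 432394/1551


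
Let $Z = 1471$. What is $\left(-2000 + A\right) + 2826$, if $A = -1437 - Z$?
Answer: $-2082$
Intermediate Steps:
$A = -2908$ ($A = -1437 - 1471 = -2908$)
$\left(-2000 + A\right) + 2826 = \left(-2000 - 2908\right) + 2826 = -4908 + 2826 = -2082$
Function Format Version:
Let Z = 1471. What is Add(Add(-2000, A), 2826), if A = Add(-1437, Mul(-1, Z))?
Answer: -2082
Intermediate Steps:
A = -2908 (A = Add(-1437, Mul(-1, 1471)) = Add(-1437, -1471) = -2908)
Add(Add(-2000, A), 2826) = Add(Add(-2000, -2908), 2826) = Add(-4908, 2826) = -2082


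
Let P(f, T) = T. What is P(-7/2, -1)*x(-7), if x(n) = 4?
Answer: -4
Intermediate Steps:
P(-7/2, -1)*x(-7) = -1*4 = -4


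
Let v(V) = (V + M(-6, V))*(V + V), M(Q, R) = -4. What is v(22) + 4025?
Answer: 4817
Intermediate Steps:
v(V) = 2*V*(-4 + V) (v(V) = (V - 4)*(V + V) = (-4 + V)*(2*V) = 2*V*(-4 + V))
v(22) + 4025 = 2*22*(-4 + 22) + 4025 = 2*22*18 + 4025 = 792 + 4025 = 4817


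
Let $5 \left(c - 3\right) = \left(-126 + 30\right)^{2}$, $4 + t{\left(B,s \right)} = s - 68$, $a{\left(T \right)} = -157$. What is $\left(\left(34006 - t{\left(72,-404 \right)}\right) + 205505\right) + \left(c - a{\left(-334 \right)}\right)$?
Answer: $\frac{1209951}{5} \approx 2.4199 \cdot 10^{5}$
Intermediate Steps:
$t{\left(B,s \right)} = -72 + s$ ($t{\left(B,s \right)} = -4 + \left(s - 68\right) = -4 + \left(-68 + s\right) = -72 + s$)
$c = \frac{9231}{5}$ ($c = 3 + \frac{\left(-126 + 30\right)^{2}}{5} = 3 + \frac{\left(-96\right)^{2}}{5} = 3 + \frac{1}{5} \cdot 9216 = 3 + \frac{9216}{5} = \frac{9231}{5} \approx 1846.2$)
$\left(\left(34006 - t{\left(72,-404 \right)}\right) + 205505\right) + \left(c - a{\left(-334 \right)}\right) = \left(\left(34006 - \left(-72 - 404\right)\right) + 205505\right) + \left(\frac{9231}{5} - -157\right) = \left(\left(34006 - -476\right) + 205505\right) + \left(\frac{9231}{5} + 157\right) = \left(\left(34006 + 476\right) + 205505\right) + \frac{10016}{5} = \left(34482 + 205505\right) + \frac{10016}{5} = 239987 + \frac{10016}{5} = \frac{1209951}{5}$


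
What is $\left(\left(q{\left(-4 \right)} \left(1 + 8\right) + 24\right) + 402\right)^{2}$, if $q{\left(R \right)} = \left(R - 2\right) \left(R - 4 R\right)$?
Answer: $49284$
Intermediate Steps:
$q{\left(R \right)} = - 3 R \left(-2 + R\right)$ ($q{\left(R \right)} = \left(-2 + R\right) \left(- 3 R\right) = - 3 R \left(-2 + R\right)$)
$\left(\left(q{\left(-4 \right)} \left(1 + 8\right) + 24\right) + 402\right)^{2} = \left(\left(3 \left(-4\right) \left(2 - -4\right) \left(1 + 8\right) + 24\right) + 402\right)^{2} = \left(\left(3 \left(-4\right) \left(2 + 4\right) 9 + 24\right) + 402\right)^{2} = \left(\left(3 \left(-4\right) 6 \cdot 9 + 24\right) + 402\right)^{2} = \left(\left(\left(-72\right) 9 + 24\right) + 402\right)^{2} = \left(\left(-648 + 24\right) + 402\right)^{2} = \left(-624 + 402\right)^{2} = \left(-222\right)^{2} = 49284$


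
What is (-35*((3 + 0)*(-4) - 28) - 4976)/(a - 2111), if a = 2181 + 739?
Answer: -3576/809 ≈ -4.4203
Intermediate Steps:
a = 2920
(-35*((3 + 0)*(-4) - 28) - 4976)/(a - 2111) = (-35*((3 + 0)*(-4) - 28) - 4976)/(2920 - 2111) = (-35*(3*(-4) - 28) - 4976)/809 = (-35*(-12 - 28) - 4976)*(1/809) = (-35*(-40) - 4976)*(1/809) = (1400 - 4976)*(1/809) = -3576*1/809 = -3576/809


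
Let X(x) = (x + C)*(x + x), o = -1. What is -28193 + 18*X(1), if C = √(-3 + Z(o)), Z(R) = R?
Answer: -28157 + 72*I ≈ -28157.0 + 72.0*I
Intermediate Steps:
C = 2*I (C = √(-3 - 1) = √(-4) = 2*I ≈ 2.0*I)
X(x) = 2*x*(x + 2*I) (X(x) = (x + 2*I)*(x + x) = (x + 2*I)*(2*x) = 2*x*(x + 2*I))
-28193 + 18*X(1) = -28193 + 18*(2*1*(1 + 2*I)) = -28193 + 18*(2 + 4*I) = -28193 + (36 + 72*I) = -28157 + 72*I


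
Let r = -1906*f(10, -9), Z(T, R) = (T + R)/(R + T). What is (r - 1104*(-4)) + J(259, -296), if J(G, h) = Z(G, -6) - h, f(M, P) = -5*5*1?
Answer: 52363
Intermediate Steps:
f(M, P) = -25 (f(M, P) = -25*1 = -25)
Z(T, R) = 1 (Z(T, R) = (R + T)/(R + T) = 1)
J(G, h) = 1 - h
r = 47650 (r = -1906*(-25) = 47650)
(r - 1104*(-4)) + J(259, -296) = (47650 - 1104*(-4)) + (1 - 1*(-296)) = (47650 + 4416) + (1 + 296) = 52066 + 297 = 52363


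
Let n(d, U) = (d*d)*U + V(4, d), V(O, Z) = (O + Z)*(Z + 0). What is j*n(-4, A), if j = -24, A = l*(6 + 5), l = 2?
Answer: -8448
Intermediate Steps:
A = 22 (A = 2*(6 + 5) = 2*11 = 22)
V(O, Z) = Z*(O + Z) (V(O, Z) = (O + Z)*Z = Z*(O + Z))
n(d, U) = U*d² + d*(4 + d) (n(d, U) = (d*d)*U + d*(4 + d) = d²*U + d*(4 + d) = U*d² + d*(4 + d))
j*n(-4, A) = -(-96)*(4 - 4 + 22*(-4)) = -(-96)*(4 - 4 - 88) = -(-96)*(-88) = -24*352 = -8448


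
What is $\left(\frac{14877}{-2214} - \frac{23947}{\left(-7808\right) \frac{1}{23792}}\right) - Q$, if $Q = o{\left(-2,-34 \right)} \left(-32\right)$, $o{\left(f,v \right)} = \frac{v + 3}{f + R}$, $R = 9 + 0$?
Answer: $\frac{10199048199}{140056} \approx 72821.0$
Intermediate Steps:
$R = 9$
$o{\left(f,v \right)} = \frac{3 + v}{9 + f}$ ($o{\left(f,v \right)} = \frac{v + 3}{f + 9} = \frac{3 + v}{9 + f}$)
$Q = \frac{992}{7}$ ($Q = \frac{3 - 34}{9 - 2} \left(-32\right) = \frac{1}{7} \left(-31\right) \left(-32\right) = \left(- \frac{31}{7}\right) \left(-32\right) = \frac{992}{7} \approx 141.71$)
$\left(\frac{14877}{-2214} - \frac{23947}{\left(-7808\right) \frac{1}{23792}}\right) - Q = \left(\frac{14877}{-2214} - \frac{23947}{\left(-7808\right) \frac{1}{23792}}\right) - \frac{992}{7} = \left(14877 \left(- \frac{1}{2214}\right) - \frac{23947}{\left(-7808\right) \frac{1}{23792}}\right) - \frac{992}{7} = \left(- \frac{551}{82} - \frac{23947}{- \frac{488}{1487}}\right) - \frac{992}{7} = \left(- \frac{551}{82} - - \frac{35609189}{488}\right) - \frac{992}{7} = \left(- \frac{551}{82} + \frac{35609189}{488}\right) - \frac{992}{7} = \frac{1459842305}{20008} - \frac{992}{7} = \frac{10199048199}{140056}$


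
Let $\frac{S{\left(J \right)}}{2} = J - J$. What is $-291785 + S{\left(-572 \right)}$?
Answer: $-291785$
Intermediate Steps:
$S{\left(J \right)} = 0$ ($S{\left(J \right)} = 2 \left(J - J\right) = 2 \cdot 0 = 0$)
$-291785 + S{\left(-572 \right)} = -291785 + 0 = -291785$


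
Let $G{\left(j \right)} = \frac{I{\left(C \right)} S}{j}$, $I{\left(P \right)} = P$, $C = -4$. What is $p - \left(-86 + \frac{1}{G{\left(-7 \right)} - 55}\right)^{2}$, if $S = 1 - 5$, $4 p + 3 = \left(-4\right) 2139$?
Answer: $- \frac{6135363955}{643204} \approx -9538.8$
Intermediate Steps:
$p = - \frac{8559}{4}$ ($p = - \frac{3}{4} + \frac{\left(-4\right) 2139}{4} = - \frac{3}{4} + \frac{1}{4} \left(-8556\right) = - \frac{3}{4} - 2139 = - \frac{8559}{4} \approx -2139.8$)
$S = -4$ ($S = 1 - 5 = -4$)
$G{\left(j \right)} = \frac{16}{j}$ ($G{\left(j \right)} = \frac{\left(-4\right) \left(-4\right)}{j} = \frac{16}{j}$)
$p - \left(-86 + \frac{1}{G{\left(-7 \right)} - 55}\right)^{2} = - \frac{8559}{4} - \left(-86 + \frac{1}{\frac{16}{-7} - 55}\right)^{2} = - \frac{8559}{4} - \left(-86 + \frac{1}{16 \left(- \frac{1}{7}\right) - 55}\right)^{2} = - \frac{8559}{4} - \left(-86 + \frac{1}{- \frac{16}{7} - 55}\right)^{2} = - \frac{8559}{4} - \left(-86 + \frac{1}{- \frac{401}{7}}\right)^{2} = - \frac{8559}{4} - \left(-86 - \frac{7}{401}\right)^{2} = - \frac{8559}{4} - \left(- \frac{34493}{401}\right)^{2} = - \frac{8559}{4} - \frac{1189767049}{160801} = - \frac{6135363955}{643204}$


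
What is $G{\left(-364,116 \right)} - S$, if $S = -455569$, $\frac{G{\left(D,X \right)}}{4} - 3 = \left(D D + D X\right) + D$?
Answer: $815213$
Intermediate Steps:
$G{\left(D,X \right)} = 12 + 4 D + 4 D^{2} + 4 D X$ ($G{\left(D,X \right)} = 12 + 4 \left(\left(D D + D X\right) + D\right) = 12 + 4 \left(\left(D^{2} + D X\right) + D\right) = 12 + 4 \left(D + D^{2} + D X\right) = 12 + \left(4 D + 4 D^{2} + 4 D X\right) = 12 + 4 D + 4 D^{2} + 4 D X$)
$G{\left(-364,116 \right)} - S = \left(12 + 4 \left(-364\right) + 4 \left(-364\right)^{2} + 4 \left(-364\right) 116\right) - -455569 = \left(12 - 1456 + 4 \cdot 132496 - 168896\right) + 455569 = \left(12 - 1456 + 529984 - 168896\right) + 455569 = 359644 + 455569 = 815213$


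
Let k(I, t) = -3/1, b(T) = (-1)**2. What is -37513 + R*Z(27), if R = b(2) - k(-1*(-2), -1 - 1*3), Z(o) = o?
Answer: -37405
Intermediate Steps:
b(T) = 1
k(I, t) = -3 (k(I, t) = -3*1 = -3)
R = 4 (R = 1 - 1*(-3) = 1 + 3 = 4)
-37513 + R*Z(27) = -37513 + 4*27 = -37513 + 108 = -37405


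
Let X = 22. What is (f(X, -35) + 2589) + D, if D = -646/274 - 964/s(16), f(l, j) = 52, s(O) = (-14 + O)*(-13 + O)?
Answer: 1018448/411 ≈ 2478.0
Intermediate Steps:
D = -67003/411 (D = -646/274 - 964/(182 + 16**2 - 27*16) = -646*1/274 - 964/(182 + 256 - 432) = -323/137 - 964/6 = -323/137 - 964*1/6 = -323/137 - 482/3 = -67003/411 ≈ -163.02)
(f(X, -35) + 2589) + D = (52 + 2589) - 67003/411 = 2641 - 67003/411 = 1018448/411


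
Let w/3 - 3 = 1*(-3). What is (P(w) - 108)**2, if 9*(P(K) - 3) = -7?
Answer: 906304/81 ≈ 11189.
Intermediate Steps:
w = 0 (w = 9 + 3*(1*(-3)) = 9 + 3*(-3) = 9 - 9 = 0)
P(K) = 20/9 (P(K) = 3 + (1/9)*(-7) = 3 - 7/9 = 20/9)
(P(w) - 108)**2 = (20/9 - 108)**2 = (-952/9)**2 = 906304/81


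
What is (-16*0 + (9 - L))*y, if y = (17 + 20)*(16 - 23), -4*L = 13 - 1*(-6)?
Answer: -14245/4 ≈ -3561.3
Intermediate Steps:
L = -19/4 (L = -(13 - 1*(-6))/4 = -(13 + 6)/4 = -¼*19 = -19/4 ≈ -4.7500)
y = -259 (y = 37*(-7) = -259)
(-16*0 + (9 - L))*y = (-16*0 + (9 - 1*(-19/4)))*(-259) = (0 + (9 + 19/4))*(-259) = (0 + 55/4)*(-259) = (55/4)*(-259) = -14245/4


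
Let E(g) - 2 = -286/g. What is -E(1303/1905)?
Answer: 542224/1303 ≈ 416.14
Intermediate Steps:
E(g) = 2 - 286/g
-E(1303/1905) = -(2 - 286/(1303/1905)) = -(2 - 286/(1303*(1/1905))) = -(2 - 286/1303/1905) = -(2 - 286*1905/1303) = -(2 - 544830/1303) = -1*(-542224/1303) = 542224/1303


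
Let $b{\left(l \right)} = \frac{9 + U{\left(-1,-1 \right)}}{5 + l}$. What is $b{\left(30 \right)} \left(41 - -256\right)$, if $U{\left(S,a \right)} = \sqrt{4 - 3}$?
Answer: $\frac{594}{7} \approx 84.857$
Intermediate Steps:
$U{\left(S,a \right)} = 1$ ($U{\left(S,a \right)} = \sqrt{1} = 1$)
$b{\left(l \right)} = \frac{10}{5 + l}$ ($b{\left(l \right)} = \frac{9 + 1}{5 + l} = \frac{10}{5 + l}$)
$b{\left(30 \right)} \left(41 - -256\right) = \frac{10}{5 + 30} \left(41 - -256\right) = \frac{10}{35} \left(41 + 256\right) = 10 \cdot \frac{1}{35} \cdot 297 = \frac{2}{7} \cdot 297 = \frac{594}{7}$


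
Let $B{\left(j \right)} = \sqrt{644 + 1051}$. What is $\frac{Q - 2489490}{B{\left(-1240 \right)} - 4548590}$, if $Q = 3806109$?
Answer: $- \frac{1197752003442}{4137934197281} - \frac{1316619 \sqrt{1695}}{20689670986405} \approx -0.28946$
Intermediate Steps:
$B{\left(j \right)} = \sqrt{1695}$
$\frac{Q - 2489490}{B{\left(-1240 \right)} - 4548590} = \frac{3806109 - 2489490}{\sqrt{1695} - 4548590} = \frac{1316619}{-4548590 + \sqrt{1695}}$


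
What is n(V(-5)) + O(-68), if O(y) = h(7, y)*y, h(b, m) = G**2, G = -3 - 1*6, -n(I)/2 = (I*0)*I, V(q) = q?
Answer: -5508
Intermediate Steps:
n(I) = 0 (n(I) = -2*I*0*I = -0*I = -2*0 = 0)
G = -9 (G = -3 - 6 = -9)
h(b, m) = 81 (h(b, m) = (-9)**2 = 81)
O(y) = 81*y
n(V(-5)) + O(-68) = 0 + 81*(-68) = 0 - 5508 = -5508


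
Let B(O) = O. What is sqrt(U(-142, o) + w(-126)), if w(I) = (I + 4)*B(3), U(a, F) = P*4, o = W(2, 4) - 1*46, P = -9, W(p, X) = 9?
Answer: I*sqrt(402) ≈ 20.05*I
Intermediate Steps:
o = -37 (o = 9 - 1*46 = 9 - 46 = -37)
U(a, F) = -36 (U(a, F) = -9*4 = -36)
w(I) = 12 + 3*I (w(I) = (I + 4)*3 = (4 + I)*3 = 12 + 3*I)
sqrt(U(-142, o) + w(-126)) = sqrt(-36 + (12 + 3*(-126))) = sqrt(-36 + (12 - 378)) = sqrt(-36 - 366) = sqrt(-402) = I*sqrt(402)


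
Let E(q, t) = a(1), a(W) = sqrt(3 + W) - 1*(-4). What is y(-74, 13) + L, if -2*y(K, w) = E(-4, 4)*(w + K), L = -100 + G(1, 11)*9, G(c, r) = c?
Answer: 92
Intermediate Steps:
L = -91 (L = -100 + 1*9 = -100 + 9 = -91)
a(W) = 4 + sqrt(3 + W) (a(W) = sqrt(3 + W) + 4 = 4 + sqrt(3 + W))
E(q, t) = 6 (E(q, t) = 4 + sqrt(3 + 1) = 4 + sqrt(4) = 4 + 2 = 6)
y(K, w) = -3*K - 3*w (y(K, w) = -3*(w + K) = -3*(K + w) = -(6*K + 6*w)/2 = -3*K - 3*w)
y(-74, 13) + L = (-3*(-74) - 3*13) - 91 = (222 - 39) - 91 = 183 - 91 = 92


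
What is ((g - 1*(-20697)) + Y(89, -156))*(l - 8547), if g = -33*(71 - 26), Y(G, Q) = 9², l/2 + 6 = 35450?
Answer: 1202744913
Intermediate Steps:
l = 70888 (l = -12 + 2*35450 = -12 + 70900 = 70888)
Y(G, Q) = 81
g = -1485 (g = -33*45 = -1485)
((g - 1*(-20697)) + Y(89, -156))*(l - 8547) = ((-1485 - 1*(-20697)) + 81)*(70888 - 8547) = ((-1485 + 20697) + 81)*62341 = (19212 + 81)*62341 = 19293*62341 = 1202744913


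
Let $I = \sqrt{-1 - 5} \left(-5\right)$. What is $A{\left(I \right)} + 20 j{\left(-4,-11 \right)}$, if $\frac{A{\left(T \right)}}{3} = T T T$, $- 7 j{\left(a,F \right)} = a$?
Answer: $\frac{80}{7} + 2250 i \sqrt{6} \approx 11.429 + 5511.4 i$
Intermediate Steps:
$j{\left(a,F \right)} = - \frac{a}{7}$
$I = - 5 i \sqrt{6}$ ($I = \sqrt{-6} \left(-5\right) = i \sqrt{6} \left(-5\right) = - 5 i \sqrt{6} \approx - 12.247 i$)
$A{\left(T \right)} = 3 T^{3}$ ($A{\left(T \right)} = 3 T T T = 3 T^{2} T = 3 T^{3}$)
$A{\left(I \right)} + 20 j{\left(-4,-11 \right)} = 3 \left(- 5 i \sqrt{6}\right)^{3} + 20 \left(\left(- \frac{1}{7}\right) \left(-4\right)\right) = 3 \cdot 750 i \sqrt{6} + 20 \cdot \frac{4}{7} = 2250 i \sqrt{6} + \frac{80}{7} = \frac{80}{7} + 2250 i \sqrt{6}$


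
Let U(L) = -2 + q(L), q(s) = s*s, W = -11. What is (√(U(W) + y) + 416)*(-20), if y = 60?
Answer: -8320 - 20*√179 ≈ -8587.6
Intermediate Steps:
q(s) = s²
U(L) = -2 + L²
(√(U(W) + y) + 416)*(-20) = (√((-2 + (-11)²) + 60) + 416)*(-20) = (√((-2 + 121) + 60) + 416)*(-20) = (√(119 + 60) + 416)*(-20) = (√179 + 416)*(-20) = (416 + √179)*(-20) = -8320 - 20*√179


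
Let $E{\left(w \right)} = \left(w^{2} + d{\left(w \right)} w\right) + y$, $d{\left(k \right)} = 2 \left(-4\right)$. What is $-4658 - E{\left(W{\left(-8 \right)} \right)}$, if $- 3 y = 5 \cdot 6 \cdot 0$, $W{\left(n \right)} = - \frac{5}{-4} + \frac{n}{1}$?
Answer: $- \frac{76121}{16} \approx -4757.6$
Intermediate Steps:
$d{\left(k \right)} = -8$
$W{\left(n \right)} = \frac{5}{4} + n$ ($W{\left(n \right)} = \left(-5\right) \left(- \frac{1}{4}\right) + n 1 = \frac{5}{4} + n$)
$y = 0$ ($y = - \frac{5 \cdot 6 \cdot 0}{3} = - \frac{5 \cdot 0}{3} = \left(- \frac{1}{3}\right) 0 = 0$)
$E{\left(w \right)} = w^{2} - 8 w$ ($E{\left(w \right)} = \left(w^{2} - 8 w\right) + 0 = w^{2} - 8 w$)
$-4658 - E{\left(W{\left(-8 \right)} \right)} = -4658 - \left(\frac{5}{4} - 8\right) \left(-8 + \left(\frac{5}{4} - 8\right)\right) = -4658 - - \frac{27 \left(-8 - \frac{27}{4}\right)}{4} = -4658 - \left(- \frac{27}{4}\right) \left(- \frac{59}{4}\right) = -4658 - \frac{1593}{16} = - \frac{76121}{16}$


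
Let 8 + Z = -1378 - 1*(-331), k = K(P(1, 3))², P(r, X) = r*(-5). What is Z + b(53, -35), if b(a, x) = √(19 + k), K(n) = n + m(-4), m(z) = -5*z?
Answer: -1055 + 2*√61 ≈ -1039.4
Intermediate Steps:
P(r, X) = -5*r
K(n) = 20 + n (K(n) = n - 5*(-4) = n + 20 = 20 + n)
k = 225 (k = (20 - 5*1)² = (20 - 5)² = 15² = 225)
Z = -1055 (Z = -8 + (-1378 - 1*(-331)) = -8 + (-1378 + 331) = -8 - 1047 = -1055)
b(a, x) = 2*√61 (b(a, x) = √(19 + 225) = √244 = 2*√61)
Z + b(53, -35) = -1055 + 2*√61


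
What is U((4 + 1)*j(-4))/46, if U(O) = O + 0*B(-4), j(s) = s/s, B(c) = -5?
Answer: 5/46 ≈ 0.10870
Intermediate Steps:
j(s) = 1
U(O) = O (U(O) = O + 0*(-5) = O + 0 = O)
U((4 + 1)*j(-4))/46 = ((4 + 1)*1)/46 = (5*1)*(1/46) = 5*(1/46) = 5/46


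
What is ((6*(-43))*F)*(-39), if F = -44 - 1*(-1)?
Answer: -432666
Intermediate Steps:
F = -43 (F = -44 + 1 = -43)
((6*(-43))*F)*(-39) = ((6*(-43))*(-43))*(-39) = -258*(-43)*(-39) = 11094*(-39) = -432666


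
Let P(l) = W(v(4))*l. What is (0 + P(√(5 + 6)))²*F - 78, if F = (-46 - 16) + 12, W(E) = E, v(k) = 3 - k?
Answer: -628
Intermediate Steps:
P(l) = -l (P(l) = (3 - 1*4)*l = (3 - 4)*l = -l)
F = -50 (F = -62 + 12 = -50)
(0 + P(√(5 + 6)))²*F - 78 = (0 - √(5 + 6))²*(-50) - 78 = (0 - √11)²*(-50) - 78 = (-√11)²*(-50) - 78 = 11*(-50) - 78 = -550 - 78 = -628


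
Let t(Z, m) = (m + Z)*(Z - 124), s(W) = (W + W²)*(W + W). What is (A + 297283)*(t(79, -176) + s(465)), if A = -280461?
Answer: 3390071465430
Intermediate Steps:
s(W) = 2*W*(W + W²) (s(W) = (W + W²)*(2*W) = 2*W*(W + W²))
t(Z, m) = (-124 + Z)*(Z + m) (t(Z, m) = (Z + m)*(-124 + Z) = (-124 + Z)*(Z + m))
(A + 297283)*(t(79, -176) + s(465)) = (-280461 + 297283)*((79² - 124*79 - 124*(-176) + 79*(-176)) + 2*465²*(1 + 465)) = 16822*((6241 - 9796 + 21824 - 13904) + 2*216225*466) = 16822*(4365 + 201521700) = 16822*201526065 = 3390071465430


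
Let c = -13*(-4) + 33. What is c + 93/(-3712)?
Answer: 315427/3712 ≈ 84.975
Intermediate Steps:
c = 85 (c = 52 + 33 = 85)
c + 93/(-3712) = 85 + 93/(-3712) = 85 + 93*(-1/3712) = 85 - 93/3712 = 315427/3712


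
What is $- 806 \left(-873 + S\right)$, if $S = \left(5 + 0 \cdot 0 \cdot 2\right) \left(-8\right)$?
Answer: $735878$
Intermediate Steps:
$S = -40$ ($S = \left(5 + 0 \cdot 2\right) \left(-8\right) = \left(5 + 0\right) \left(-8\right) = 5 \left(-8\right) = -40$)
$- 806 \left(-873 + S\right) = - 806 \left(-873 - 40\right) = \left(-806\right) \left(-913\right) = 735878$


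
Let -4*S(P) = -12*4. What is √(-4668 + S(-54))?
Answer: 4*I*√291 ≈ 68.235*I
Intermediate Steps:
S(P) = 12 (S(P) = -(-3)*4 = -¼*(-48) = 12)
√(-4668 + S(-54)) = √(-4668 + 12) = √(-4656) = 4*I*√291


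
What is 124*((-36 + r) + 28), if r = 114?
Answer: 13144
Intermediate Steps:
124*((-36 + r) + 28) = 124*((-36 + 114) + 28) = 124*(78 + 28) = 124*106 = 13144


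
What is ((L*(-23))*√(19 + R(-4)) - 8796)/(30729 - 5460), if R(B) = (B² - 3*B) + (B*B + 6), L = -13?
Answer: -2932/8423 + 299*√69/25269 ≈ -0.24980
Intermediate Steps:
R(B) = 6 - 3*B + 2*B² (R(B) = (B² - 3*B) + (B² + 6) = (B² - 3*B) + (6 + B²) = 6 - 3*B + 2*B²)
((L*(-23))*√(19 + R(-4)) - 8796)/(30729 - 5460) = ((-13*(-23))*√(19 + (6 - 3*(-4) + 2*(-4)²)) - 8796)/(30729 - 5460) = (299*√(19 + (6 + 12 + 2*16)) - 8796)/25269 = (299*√(19 + (6 + 12 + 32)) - 8796)*(1/25269) = (299*√(19 + 50) - 8796)*(1/25269) = (299*√69 - 8796)*(1/25269) = (-8796 + 299*√69)*(1/25269) = -2932/8423 + 299*√69/25269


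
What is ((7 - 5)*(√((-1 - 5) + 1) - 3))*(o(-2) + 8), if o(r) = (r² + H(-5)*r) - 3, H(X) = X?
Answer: -114 + 38*I*√5 ≈ -114.0 + 84.971*I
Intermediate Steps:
o(r) = -3 + r² - 5*r (o(r) = (r² - 5*r) - 3 = -3 + r² - 5*r)
((7 - 5)*(√((-1 - 5) + 1) - 3))*(o(-2) + 8) = ((7 - 5)*(√((-1 - 5) + 1) - 3))*((-3 + (-2)² - 5*(-2)) + 8) = (2*(√(-6 + 1) - 3))*((-3 + 4 + 10) + 8) = (2*(√(-5) - 3))*(11 + 8) = (2*(I*√5 - 3))*19 = (2*(-3 + I*√5))*19 = (-6 + 2*I*√5)*19 = -114 + 38*I*√5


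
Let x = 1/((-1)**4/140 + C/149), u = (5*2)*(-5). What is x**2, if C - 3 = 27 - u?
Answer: 435139600/128799801 ≈ 3.3784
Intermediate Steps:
u = -50 (u = 10*(-5) = -50)
C = 80 (C = 3 + (27 - 1*(-50)) = 3 + (27 + 50) = 3 + 77 = 80)
x = 20860/11349 (x = 1/((-1)**4/140 + 80/149) = 1/(1*(1/140) + 80*(1/149)) = 1/(1/140 + 80/149) = 1/(11349/20860) = 20860/11349 ≈ 1.8380)
x**2 = (20860/11349)**2 = 435139600/128799801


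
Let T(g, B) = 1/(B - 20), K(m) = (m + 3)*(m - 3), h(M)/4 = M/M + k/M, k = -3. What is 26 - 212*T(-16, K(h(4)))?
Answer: 235/7 ≈ 33.571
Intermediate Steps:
h(M) = 4 - 12/M (h(M) = 4*(M/M - 3/M) = 4*(1 - 3/M) = 4 - 12/M)
K(m) = (-3 + m)*(3 + m) (K(m) = (3 + m)*(-3 + m) = (-3 + m)*(3 + m))
T(g, B) = 1/(-20 + B)
26 - 212*T(-16, K(h(4))) = 26 - 212/(-20 + (-9 + (4 - 12/4)²)) = 26 - 212/(-20 + (-9 + (4 - 12*¼)²)) = 26 - 212/(-20 + (-9 + (4 - 3)²)) = 26 - 212/(-20 + (-9 + 1²)) = 26 - 212/(-20 + (-9 + 1)) = 26 - 212/(-20 - 8) = 26 - 212/(-28) = 26 - 212*(-1/28) = 26 + 53/7 = 235/7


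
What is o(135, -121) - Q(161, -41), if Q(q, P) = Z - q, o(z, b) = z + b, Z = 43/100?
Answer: 17457/100 ≈ 174.57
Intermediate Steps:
Z = 43/100 (Z = 43*(1/100) = 43/100 ≈ 0.43000)
o(z, b) = b + z
Q(q, P) = 43/100 - q
o(135, -121) - Q(161, -41) = (-121 + 135) - (43/100 - 1*161) = 14 - (43/100 - 161) = 14 - 1*(-16057/100) = 14 + 16057/100 = 17457/100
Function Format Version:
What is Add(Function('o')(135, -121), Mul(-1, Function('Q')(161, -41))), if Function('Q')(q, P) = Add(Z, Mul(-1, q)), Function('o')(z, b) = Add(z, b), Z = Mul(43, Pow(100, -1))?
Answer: Rational(17457, 100) ≈ 174.57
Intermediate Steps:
Z = Rational(43, 100) (Z = Mul(43, Rational(1, 100)) = Rational(43, 100) ≈ 0.43000)
Function('o')(z, b) = Add(b, z)
Function('Q')(q, P) = Add(Rational(43, 100), Mul(-1, q))
Add(Function('o')(135, -121), Mul(-1, Function('Q')(161, -41))) = Add(Add(-121, 135), Mul(-1, Add(Rational(43, 100), Mul(-1, 161)))) = Add(14, Mul(-1, Add(Rational(43, 100), -161))) = Add(14, Mul(-1, Rational(-16057, 100))) = Add(14, Rational(16057, 100)) = Rational(17457, 100)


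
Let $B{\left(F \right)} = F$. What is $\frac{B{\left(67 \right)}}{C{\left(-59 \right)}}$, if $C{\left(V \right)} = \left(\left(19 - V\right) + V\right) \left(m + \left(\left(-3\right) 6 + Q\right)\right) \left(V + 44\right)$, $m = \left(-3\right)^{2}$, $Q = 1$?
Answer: $\frac{67}{2280} \approx 0.029386$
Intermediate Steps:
$m = 9$
$C{\left(V \right)} = -6688 - 152 V$ ($C{\left(V \right)} = \left(\left(19 - V\right) + V\right) \left(9 + \left(\left(-3\right) 6 + 1\right)\right) \left(V + 44\right) = 19 \left(9 + \left(-18 + 1\right)\right) \left(44 + V\right) = 19 \left(9 - 17\right) \left(44 + V\right) = 19 \left(-8\right) \left(44 + V\right) = - 152 \left(44 + V\right) = -6688 - 152 V$)
$\frac{B{\left(67 \right)}}{C{\left(-59 \right)}} = \frac{67}{-6688 - -8968} = \frac{67}{-6688 + 8968} = \frac{67}{2280}$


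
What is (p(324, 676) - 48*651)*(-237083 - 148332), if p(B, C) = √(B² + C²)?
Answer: 12043447920 - 1541660*√35122 ≈ 1.1755e+10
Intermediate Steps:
(p(324, 676) - 48*651)*(-237083 - 148332) = (√(324² + 676²) - 48*651)*(-237083 - 148332) = (√(104976 + 456976) - 31248)*(-385415) = (√561952 - 31248)*(-385415) = (4*√35122 - 31248)*(-385415) = (-31248 + 4*√35122)*(-385415) = 12043447920 - 1541660*√35122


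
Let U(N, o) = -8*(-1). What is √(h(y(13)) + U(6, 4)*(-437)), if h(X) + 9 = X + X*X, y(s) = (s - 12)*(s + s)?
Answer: I*√2803 ≈ 52.943*I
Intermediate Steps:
U(N, o) = 8
y(s) = 2*s*(-12 + s) (y(s) = (-12 + s)*(2*s) = 2*s*(-12 + s))
h(X) = -9 + X + X² (h(X) = -9 + (X + X*X) = -9 + (X + X²) = -9 + X + X²)
√(h(y(13)) + U(6, 4)*(-437)) = √((-9 + 2*13*(-12 + 13) + (2*13*(-12 + 13))²) + 8*(-437)) = √((-9 + 2*13*1 + (2*13*1)²) - 3496) = √((-9 + 26 + 26²) - 3496) = √((-9 + 26 + 676) - 3496) = √(693 - 3496) = √(-2803) = I*√2803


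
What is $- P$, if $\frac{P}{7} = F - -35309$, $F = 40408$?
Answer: $-530019$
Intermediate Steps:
$P = 530019$ ($P = 7 \left(40408 - -35309\right) = 7 \left(40408 + 35309\right) = 7 \cdot 75717 = 530019$)
$- P = \left(-1\right) 530019 = -530019$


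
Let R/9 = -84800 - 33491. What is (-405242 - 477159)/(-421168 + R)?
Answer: 882401/1485787 ≈ 0.59389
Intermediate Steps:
R = -1064619 (R = 9*(-84800 - 33491) = 9*(-118291) = -1064619)
(-405242 - 477159)/(-421168 + R) = (-405242 - 477159)/(-421168 - 1064619) = -882401/(-1485787) = -882401*(-1/1485787) = 882401/1485787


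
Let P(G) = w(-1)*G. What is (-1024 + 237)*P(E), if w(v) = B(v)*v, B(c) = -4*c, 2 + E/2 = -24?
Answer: -163696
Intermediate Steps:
E = -52 (E = -4 + 2*(-24) = -4 - 48 = -52)
w(v) = -4*v² (w(v) = (-4*v)*v = -4*v²)
P(G) = -4*G (P(G) = (-4*(-1)²)*G = (-4*1)*G = -4*G)
(-1024 + 237)*P(E) = (-1024 + 237)*(-4*(-52)) = -787*208 = -163696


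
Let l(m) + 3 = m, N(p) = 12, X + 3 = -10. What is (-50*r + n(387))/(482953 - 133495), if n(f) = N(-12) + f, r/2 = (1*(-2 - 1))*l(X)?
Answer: -1467/116486 ≈ -0.012594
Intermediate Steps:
X = -13 (X = -3 - 10 = -13)
l(m) = -3 + m
r = 96 (r = 2*((1*(-2 - 1))*(-3 - 13)) = 2*((1*(-3))*(-16)) = 2*(-3*(-16)) = 2*48 = 96)
n(f) = 12 + f
(-50*r + n(387))/(482953 - 133495) = (-50*96 + (12 + 387))/(482953 - 133495) = (-4800 + 399)/349458 = -4401*1/349458 = -1467/116486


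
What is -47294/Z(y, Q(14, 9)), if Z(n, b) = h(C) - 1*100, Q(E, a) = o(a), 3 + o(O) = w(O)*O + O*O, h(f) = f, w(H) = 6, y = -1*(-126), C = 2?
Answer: 23647/49 ≈ 482.59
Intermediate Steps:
y = 126
o(O) = -3 + O**2 + 6*O (o(O) = -3 + (6*O + O*O) = -3 + (6*O + O**2) = -3 + (O**2 + 6*O) = -3 + O**2 + 6*O)
Q(E, a) = -3 + a**2 + 6*a
Z(n, b) = -98 (Z(n, b) = 2 - 1*100 = 2 - 100 = -98)
-47294/Z(y, Q(14, 9)) = -47294/(-98) = -47294*(-1/98) = 23647/49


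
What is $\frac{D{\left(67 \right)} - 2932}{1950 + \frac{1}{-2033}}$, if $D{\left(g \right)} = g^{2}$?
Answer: $\frac{3165381}{3964349} \approx 0.79846$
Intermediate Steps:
$\frac{D{\left(67 \right)} - 2932}{1950 + \frac{1}{-2033}} = \frac{67^{2} - 2932}{1950 + \frac{1}{-2033}} = \frac{4489 - 2932}{1950 - \frac{1}{2033}} = \frac{1557}{\frac{3964349}{2033}} = 1557 \cdot \frac{2033}{3964349} = \frac{3165381}{3964349}$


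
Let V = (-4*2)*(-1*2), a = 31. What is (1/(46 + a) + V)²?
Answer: 1520289/5929 ≈ 256.42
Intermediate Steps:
V = 16 (V = -8*(-2) = 16)
(1/(46 + a) + V)² = (1/(46 + 31) + 16)² = (1/77 + 16)² = (1233/77)² = 1520289/5929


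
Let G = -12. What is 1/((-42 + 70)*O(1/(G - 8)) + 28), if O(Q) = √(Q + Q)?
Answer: 5/154 - I*√10/308 ≈ 0.032468 - 0.010267*I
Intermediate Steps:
O(Q) = √2*√Q (O(Q) = √(2*Q) = √2*√Q)
1/((-42 + 70)*O(1/(G - 8)) + 28) = 1/((-42 + 70)*(√2*√(1/(-12 - 8))) + 28) = 1/(28*(√2*√(1/(-20))) + 28) = 1/(28*(√2*√(-1/20)) + 28) = 1/(28*(√2*(I*√5/10)) + 28) = 1/(28*(I*√10/10) + 28) = 1/(14*I*√10/5 + 28) = 1/(28 + 14*I*√10/5)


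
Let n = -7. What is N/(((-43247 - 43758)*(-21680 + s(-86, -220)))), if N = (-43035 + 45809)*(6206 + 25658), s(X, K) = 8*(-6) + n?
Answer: 12627248/270150525 ≈ 0.046742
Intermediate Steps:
s(X, K) = -55 (s(X, K) = 8*(-6) - 7 = -48 - 7 = -55)
N = 88390736 (N = 2774*31864 = 88390736)
N/(((-43247 - 43758)*(-21680 + s(-86, -220)))) = 88390736/(((-43247 - 43758)*(-21680 - 55))) = 88390736/((-87005*(-21735))) = 88390736/1891053675 = 88390736*(1/1891053675) = 12627248/270150525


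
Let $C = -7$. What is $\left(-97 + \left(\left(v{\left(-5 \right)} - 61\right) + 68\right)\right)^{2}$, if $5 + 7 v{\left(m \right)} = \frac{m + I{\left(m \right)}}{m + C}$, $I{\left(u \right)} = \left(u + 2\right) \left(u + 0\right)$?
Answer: $\frac{297025}{36} \approx 8250.7$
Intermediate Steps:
$I{\left(u \right)} = u \left(2 + u\right)$ ($I{\left(u \right)} = \left(2 + u\right) u = u \left(2 + u\right)$)
$v{\left(m \right)} = - \frac{5}{7} + \frac{m + m \left(2 + m\right)}{7 \left(-7 + m\right)}$ ($v{\left(m \right)} = - \frac{5}{7} + \frac{\left(m + m \left(2 + m\right)\right) \frac{1}{m - 7}}{7} = - \frac{5}{7} + \frac{\left(m + m \left(2 + m\right)\right) \frac{1}{-7 + m}}{7} = - \frac{5}{7} + \frac{\frac{1}{-7 + m} \left(m + m \left(2 + m\right)\right)}{7} = - \frac{5}{7} + \frac{m + m \left(2 + m\right)}{7 \left(-7 + m\right)}$)
$\left(-97 + \left(\left(v{\left(-5 \right)} - 61\right) + 68\right)\right)^{2} = \left(-97 + \left(\left(\frac{35 + \left(-5\right)^{2} - -10}{7 \left(-7 - 5\right)} - 61\right) + 68\right)\right)^{2} = \left(-97 + \left(\left(\frac{35 + 25 + 10}{7 \left(-12\right)} - 61\right) + 68\right)\right)^{2} = \left(-97 + \left(\left(\frac{1}{7} \left(- \frac{1}{12}\right) 70 - 61\right) + 68\right)\right)^{2} = \left(-97 + \left(\left(- \frac{5}{6} - 61\right) + 68\right)\right)^{2} = \left(-97 + \left(- \frac{371}{6} + 68\right)\right)^{2} = \left(-97 + \frac{37}{6}\right)^{2} = \left(- \frac{545}{6}\right)^{2} = \frac{297025}{36}$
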